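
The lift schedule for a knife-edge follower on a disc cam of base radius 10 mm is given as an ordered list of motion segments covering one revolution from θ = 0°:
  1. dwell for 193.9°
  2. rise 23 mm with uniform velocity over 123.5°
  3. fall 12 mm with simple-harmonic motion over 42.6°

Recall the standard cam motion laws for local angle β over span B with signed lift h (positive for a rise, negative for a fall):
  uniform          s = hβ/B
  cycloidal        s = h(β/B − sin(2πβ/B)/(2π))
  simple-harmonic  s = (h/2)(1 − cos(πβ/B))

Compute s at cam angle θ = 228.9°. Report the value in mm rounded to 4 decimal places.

seg 1 [0°–193.9°] dwell: s stays 0.0000
seg 2 [193.9°–317.4°] uniform, h=23: θ=228.9° here. β=35, B=123.5. 23·35/123.5 = 6.5182 → s = 6.5182

6.5182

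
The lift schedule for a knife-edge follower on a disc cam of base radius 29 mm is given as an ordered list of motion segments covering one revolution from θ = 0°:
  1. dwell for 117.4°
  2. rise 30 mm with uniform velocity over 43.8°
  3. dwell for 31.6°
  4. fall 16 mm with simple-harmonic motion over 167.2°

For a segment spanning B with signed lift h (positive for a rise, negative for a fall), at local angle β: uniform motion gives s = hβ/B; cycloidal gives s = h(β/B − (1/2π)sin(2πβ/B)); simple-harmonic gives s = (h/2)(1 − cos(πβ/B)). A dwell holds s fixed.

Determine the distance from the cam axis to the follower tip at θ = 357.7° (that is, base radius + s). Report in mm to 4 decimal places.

seg 1 [0°–117.4°] dwell: s stays 0.0000
seg 2 [117.4°–161.2°] uniform, h=30: full span → s += 30 → s = 30.0000
seg 3 [161.2°–192.8°] dwell: s stays 30.0000
seg 4 [192.8°–360°] simple-harmonic, h=-16: θ=357.7° here. β=164.9, B=167.2. -16/2·(1 − cos(π·0.9862)) = -15.9925 → s = 14.0075
radial distance = base radius + s = 29 + 14.0075 = 43.0075

43.0075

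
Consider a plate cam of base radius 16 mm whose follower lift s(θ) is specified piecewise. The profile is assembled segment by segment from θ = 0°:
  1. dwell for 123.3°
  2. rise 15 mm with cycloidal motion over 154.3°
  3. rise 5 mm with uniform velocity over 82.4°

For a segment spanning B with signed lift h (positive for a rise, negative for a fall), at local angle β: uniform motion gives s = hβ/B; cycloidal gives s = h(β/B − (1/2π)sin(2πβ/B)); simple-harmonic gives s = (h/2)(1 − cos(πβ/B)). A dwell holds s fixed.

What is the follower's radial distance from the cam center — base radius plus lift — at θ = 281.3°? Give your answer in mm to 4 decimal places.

seg 1 [0°–123.3°] dwell: s stays 0.0000
seg 2 [123.3°–277.6°] cycloidal, h=15: full span → s += 15 → s = 15.0000
seg 3 [277.6°–360°] uniform, h=5: θ=281.3° here. β=3.7, B=82.4. 5·3.7/82.4 = 0.2245 → s = 15.2245
radial distance = base radius + s = 16 + 15.2245 = 31.2245

31.2245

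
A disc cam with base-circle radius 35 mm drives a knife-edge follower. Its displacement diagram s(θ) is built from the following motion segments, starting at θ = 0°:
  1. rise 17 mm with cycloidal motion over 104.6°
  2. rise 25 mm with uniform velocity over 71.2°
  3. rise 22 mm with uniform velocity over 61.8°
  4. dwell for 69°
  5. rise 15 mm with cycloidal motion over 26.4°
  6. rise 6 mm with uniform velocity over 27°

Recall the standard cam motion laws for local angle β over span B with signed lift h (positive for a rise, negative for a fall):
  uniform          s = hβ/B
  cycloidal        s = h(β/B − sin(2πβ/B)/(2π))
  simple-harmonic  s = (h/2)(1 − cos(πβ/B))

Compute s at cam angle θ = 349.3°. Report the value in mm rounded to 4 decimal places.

seg 1 [0°–104.6°] cycloidal, h=17: full span → s += 17 → s = 17.0000
seg 2 [104.6°–175.8°] uniform, h=25: full span → s += 25 → s = 42.0000
seg 3 [175.8°–237.6°] uniform, h=22: full span → s += 22 → s = 64.0000
seg 4 [237.6°–306.6°] dwell: s stays 64.0000
seg 5 [306.6°–333°] cycloidal, h=15: full span → s += 15 → s = 79.0000
seg 6 [333°–360°] uniform, h=6: θ=349.3° here. β=16.3, B=27. 6·16.3/27 = 3.6222 → s = 82.6222

82.6222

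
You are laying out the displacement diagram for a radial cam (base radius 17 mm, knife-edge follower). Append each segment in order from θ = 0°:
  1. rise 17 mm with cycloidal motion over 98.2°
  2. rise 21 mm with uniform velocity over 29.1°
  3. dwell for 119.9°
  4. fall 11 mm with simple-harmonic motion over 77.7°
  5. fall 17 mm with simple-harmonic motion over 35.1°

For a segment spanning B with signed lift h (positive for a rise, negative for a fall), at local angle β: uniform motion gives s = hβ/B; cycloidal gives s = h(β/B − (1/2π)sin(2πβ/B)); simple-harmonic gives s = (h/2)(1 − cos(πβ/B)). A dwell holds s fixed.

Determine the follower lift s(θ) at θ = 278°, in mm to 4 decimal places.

seg 1 [0°–98.2°] cycloidal, h=17: full span → s += 17 → s = 17.0000
seg 2 [98.2°–127.3°] uniform, h=21: full span → s += 21 → s = 38.0000
seg 3 [127.3°–247.2°] dwell: s stays 38.0000
seg 4 [247.2°–324.9°] simple-harmonic, h=-11: θ=278° here. β=30.8, B=77.7. -11/2·(1 − cos(π·0.3964)) = -3.7413 → s = 34.2587

34.2587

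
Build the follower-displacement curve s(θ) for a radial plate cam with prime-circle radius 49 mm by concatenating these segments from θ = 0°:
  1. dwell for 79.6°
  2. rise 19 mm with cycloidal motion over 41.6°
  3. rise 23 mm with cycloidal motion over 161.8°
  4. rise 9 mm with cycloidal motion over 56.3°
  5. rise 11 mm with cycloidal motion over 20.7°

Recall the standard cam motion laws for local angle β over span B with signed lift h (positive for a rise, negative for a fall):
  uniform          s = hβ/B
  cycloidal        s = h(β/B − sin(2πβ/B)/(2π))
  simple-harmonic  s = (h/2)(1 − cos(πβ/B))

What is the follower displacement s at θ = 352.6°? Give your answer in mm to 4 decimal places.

seg 1 [0°–79.6°] dwell: s stays 0.0000
seg 2 [79.6°–121.2°] cycloidal, h=19: full span → s += 19 → s = 19.0000
seg 3 [121.2°–283°] cycloidal, h=23: full span → s += 23 → s = 42.0000
seg 4 [283°–339.3°] cycloidal, h=9: full span → s += 9 → s = 51.0000
seg 5 [339.3°–360°] cycloidal, h=11: θ=352.6° here. β=13.3, B=20.7. 11·(0.6425 − sin(2π·0.6425)/(2π)) = 8.4340 → s = 59.4340

59.4340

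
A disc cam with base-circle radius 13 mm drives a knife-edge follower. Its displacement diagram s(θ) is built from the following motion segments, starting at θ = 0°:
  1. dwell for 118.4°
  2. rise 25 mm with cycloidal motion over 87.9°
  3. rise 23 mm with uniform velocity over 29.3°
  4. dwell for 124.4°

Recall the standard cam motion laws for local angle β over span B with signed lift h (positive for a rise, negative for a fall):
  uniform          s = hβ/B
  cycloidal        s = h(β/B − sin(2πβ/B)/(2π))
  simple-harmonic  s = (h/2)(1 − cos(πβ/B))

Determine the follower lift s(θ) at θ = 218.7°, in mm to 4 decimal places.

seg 1 [0°–118.4°] dwell: s stays 0.0000
seg 2 [118.4°–206.3°] cycloidal, h=25: full span → s += 25 → s = 25.0000
seg 3 [206.3°–235.6°] uniform, h=23: θ=218.7° here. β=12.4, B=29.3. 23·12.4/29.3 = 9.7338 → s = 34.7338

34.7338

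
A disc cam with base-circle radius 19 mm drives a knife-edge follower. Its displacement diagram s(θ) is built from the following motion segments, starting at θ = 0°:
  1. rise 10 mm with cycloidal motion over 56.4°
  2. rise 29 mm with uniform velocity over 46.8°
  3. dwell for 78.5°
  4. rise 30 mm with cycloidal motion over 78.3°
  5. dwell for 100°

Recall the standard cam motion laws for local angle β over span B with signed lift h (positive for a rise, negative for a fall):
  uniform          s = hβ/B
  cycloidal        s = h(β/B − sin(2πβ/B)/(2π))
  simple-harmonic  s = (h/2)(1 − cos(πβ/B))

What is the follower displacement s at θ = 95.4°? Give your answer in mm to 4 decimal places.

seg 1 [0°–56.4°] cycloidal, h=10: full span → s += 10 → s = 10.0000
seg 2 [56.4°–103.2°] uniform, h=29: θ=95.4° here. β=39, B=46.8. 29·39/46.8 = 24.1667 → s = 34.1667

34.1667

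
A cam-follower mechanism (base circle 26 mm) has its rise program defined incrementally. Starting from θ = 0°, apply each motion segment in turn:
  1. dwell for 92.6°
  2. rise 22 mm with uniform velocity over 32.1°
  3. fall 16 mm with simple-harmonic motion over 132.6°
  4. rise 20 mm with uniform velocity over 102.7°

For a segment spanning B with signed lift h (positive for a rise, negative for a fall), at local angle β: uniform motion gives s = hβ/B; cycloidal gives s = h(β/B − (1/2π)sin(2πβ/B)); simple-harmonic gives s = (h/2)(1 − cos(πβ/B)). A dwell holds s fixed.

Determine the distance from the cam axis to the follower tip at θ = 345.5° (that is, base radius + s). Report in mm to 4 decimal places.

seg 1 [0°–92.6°] dwell: s stays 0.0000
seg 2 [92.6°–124.7°] uniform, h=22: full span → s += 22 → s = 22.0000
seg 3 [124.7°–257.3°] simple-harmonic, h=-16: full span → s += -16 → s = 6.0000
seg 4 [257.3°–360°] uniform, h=20: θ=345.5° here. β=88.2, B=102.7. 20·88.2/102.7 = 17.1762 → s = 23.1762
radial distance = base radius + s = 26 + 23.1762 = 49.1762

49.1762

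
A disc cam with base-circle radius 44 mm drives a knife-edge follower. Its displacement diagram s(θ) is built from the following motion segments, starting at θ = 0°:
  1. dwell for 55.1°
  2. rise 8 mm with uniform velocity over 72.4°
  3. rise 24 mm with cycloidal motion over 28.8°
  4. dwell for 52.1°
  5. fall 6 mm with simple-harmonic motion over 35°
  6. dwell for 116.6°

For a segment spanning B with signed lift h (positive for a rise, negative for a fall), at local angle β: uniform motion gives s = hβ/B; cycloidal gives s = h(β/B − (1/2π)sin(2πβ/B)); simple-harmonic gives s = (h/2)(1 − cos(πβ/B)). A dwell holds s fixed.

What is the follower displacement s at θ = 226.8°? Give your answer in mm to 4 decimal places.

seg 1 [0°–55.1°] dwell: s stays 0.0000
seg 2 [55.1°–127.5°] uniform, h=8: full span → s += 8 → s = 8.0000
seg 3 [127.5°–156.3°] cycloidal, h=24: full span → s += 24 → s = 32.0000
seg 4 [156.3°–208.4°] dwell: s stays 32.0000
seg 5 [208.4°–243.4°] simple-harmonic, h=-6: θ=226.8° here. β=18.4, B=35. -6/2·(1 − cos(π·0.5257)) = -3.2421 → s = 28.7579

28.7579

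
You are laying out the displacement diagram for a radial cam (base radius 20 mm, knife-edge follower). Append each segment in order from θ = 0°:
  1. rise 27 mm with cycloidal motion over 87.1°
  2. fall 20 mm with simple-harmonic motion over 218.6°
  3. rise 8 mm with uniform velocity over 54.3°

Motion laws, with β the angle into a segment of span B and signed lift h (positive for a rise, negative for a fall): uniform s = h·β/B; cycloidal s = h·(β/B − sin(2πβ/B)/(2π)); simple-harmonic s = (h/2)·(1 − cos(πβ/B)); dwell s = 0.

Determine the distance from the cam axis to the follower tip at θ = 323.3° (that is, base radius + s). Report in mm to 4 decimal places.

seg 1 [0°–87.1°] cycloidal, h=27: full span → s += 27 → s = 27.0000
seg 2 [87.1°–305.7°] simple-harmonic, h=-20: full span → s += -20 → s = 7.0000
seg 3 [305.7°–360°] uniform, h=8: θ=323.3° here. β=17.6, B=54.3. 8·17.6/54.3 = 2.5930 → s = 9.5930
radial distance = base radius + s = 20 + 9.5930 = 29.5930

29.5930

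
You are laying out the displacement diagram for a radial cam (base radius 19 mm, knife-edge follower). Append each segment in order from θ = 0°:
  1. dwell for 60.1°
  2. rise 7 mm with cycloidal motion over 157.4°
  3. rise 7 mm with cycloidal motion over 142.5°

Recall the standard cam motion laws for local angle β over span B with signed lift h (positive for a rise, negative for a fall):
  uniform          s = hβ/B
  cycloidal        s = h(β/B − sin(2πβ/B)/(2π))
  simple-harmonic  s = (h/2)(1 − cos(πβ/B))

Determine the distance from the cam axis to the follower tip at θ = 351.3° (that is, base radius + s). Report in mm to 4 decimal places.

seg 1 [0°–60.1°] dwell: s stays 0.0000
seg 2 [60.1°–217.5°] cycloidal, h=7: full span → s += 7 → s = 7.0000
seg 3 [217.5°–360°] cycloidal, h=7: θ=351.3° here. β=133.8, B=142.5. 7·(0.9389 − sin(2π·0.9389)/(2π)) = 6.9896 → s = 13.9896
radial distance = base radius + s = 19 + 13.9896 = 32.9896

32.9896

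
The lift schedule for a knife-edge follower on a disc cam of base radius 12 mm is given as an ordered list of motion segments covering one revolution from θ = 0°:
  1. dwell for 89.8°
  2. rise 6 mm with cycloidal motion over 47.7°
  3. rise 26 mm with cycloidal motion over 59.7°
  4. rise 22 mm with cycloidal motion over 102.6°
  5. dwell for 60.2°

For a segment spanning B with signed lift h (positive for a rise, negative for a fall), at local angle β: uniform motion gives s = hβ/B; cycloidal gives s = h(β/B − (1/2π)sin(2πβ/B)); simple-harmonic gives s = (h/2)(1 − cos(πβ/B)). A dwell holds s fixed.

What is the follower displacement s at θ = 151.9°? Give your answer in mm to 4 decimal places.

seg 1 [0°–89.8°] dwell: s stays 0.0000
seg 2 [89.8°–137.5°] cycloidal, h=6: full span → s += 6 → s = 6.0000
seg 3 [137.5°–197.2°] cycloidal, h=26: θ=151.9° here. β=14.4, B=59.7. 26·(0.2412 − sin(2π·0.2412)/(2π)) = 2.1396 → s = 8.1396

8.1396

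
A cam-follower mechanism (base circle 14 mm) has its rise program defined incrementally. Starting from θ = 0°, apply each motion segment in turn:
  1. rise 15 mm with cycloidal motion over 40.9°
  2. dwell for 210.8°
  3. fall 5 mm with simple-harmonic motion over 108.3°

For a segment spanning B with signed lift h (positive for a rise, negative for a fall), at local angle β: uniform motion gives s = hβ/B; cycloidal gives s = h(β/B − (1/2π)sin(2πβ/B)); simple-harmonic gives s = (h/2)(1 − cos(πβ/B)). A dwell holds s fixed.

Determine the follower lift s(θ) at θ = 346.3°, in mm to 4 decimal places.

seg 1 [0°–40.9°] cycloidal, h=15: full span → s += 15 → s = 15.0000
seg 2 [40.9°–251.7°] dwell: s stays 15.0000
seg 3 [251.7°–360°] simple-harmonic, h=-5: θ=346.3° here. β=94.6, B=108.3. -5/2·(1 − cos(π·0.8735)) = -4.8052 → s = 10.1948

10.1948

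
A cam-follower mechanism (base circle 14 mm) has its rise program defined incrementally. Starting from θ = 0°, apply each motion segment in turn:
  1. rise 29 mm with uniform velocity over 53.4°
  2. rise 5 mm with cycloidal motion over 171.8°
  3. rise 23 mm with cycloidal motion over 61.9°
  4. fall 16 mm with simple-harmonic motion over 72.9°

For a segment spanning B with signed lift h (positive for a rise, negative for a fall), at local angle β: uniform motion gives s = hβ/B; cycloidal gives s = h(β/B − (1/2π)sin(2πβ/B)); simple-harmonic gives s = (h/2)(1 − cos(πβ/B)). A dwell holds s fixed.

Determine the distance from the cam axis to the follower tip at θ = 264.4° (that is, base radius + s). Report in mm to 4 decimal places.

seg 1 [0°–53.4°] uniform, h=29: full span → s += 29 → s = 29.0000
seg 2 [53.4°–225.2°] cycloidal, h=5: full span → s += 5 → s = 34.0000
seg 3 [225.2°–287.1°] cycloidal, h=23: θ=264.4° here. β=39.2, B=61.9. 23·(0.6333 − sin(2π·0.6333)/(2π)) = 17.2849 → s = 51.2849
radial distance = base radius + s = 14 + 51.2849 = 65.2849

65.2849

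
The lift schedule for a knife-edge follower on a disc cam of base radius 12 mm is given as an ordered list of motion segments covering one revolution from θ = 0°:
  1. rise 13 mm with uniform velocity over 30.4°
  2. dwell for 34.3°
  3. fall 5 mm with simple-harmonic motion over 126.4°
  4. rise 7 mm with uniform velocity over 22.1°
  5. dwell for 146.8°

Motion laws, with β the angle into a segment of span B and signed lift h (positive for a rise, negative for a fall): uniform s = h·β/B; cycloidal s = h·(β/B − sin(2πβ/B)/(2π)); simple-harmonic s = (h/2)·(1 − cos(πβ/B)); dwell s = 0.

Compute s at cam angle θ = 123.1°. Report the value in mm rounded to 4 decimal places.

seg 1 [0°–30.4°] uniform, h=13: full span → s += 13 → s = 13.0000
seg 2 [30.4°–64.7°] dwell: s stays 13.0000
seg 3 [64.7°–191.1°] simple-harmonic, h=-5: θ=123.1° here. β=58.4, B=126.4. -5/2·(1 − cos(π·0.4620)) = -2.2025 → s = 10.7975

10.7975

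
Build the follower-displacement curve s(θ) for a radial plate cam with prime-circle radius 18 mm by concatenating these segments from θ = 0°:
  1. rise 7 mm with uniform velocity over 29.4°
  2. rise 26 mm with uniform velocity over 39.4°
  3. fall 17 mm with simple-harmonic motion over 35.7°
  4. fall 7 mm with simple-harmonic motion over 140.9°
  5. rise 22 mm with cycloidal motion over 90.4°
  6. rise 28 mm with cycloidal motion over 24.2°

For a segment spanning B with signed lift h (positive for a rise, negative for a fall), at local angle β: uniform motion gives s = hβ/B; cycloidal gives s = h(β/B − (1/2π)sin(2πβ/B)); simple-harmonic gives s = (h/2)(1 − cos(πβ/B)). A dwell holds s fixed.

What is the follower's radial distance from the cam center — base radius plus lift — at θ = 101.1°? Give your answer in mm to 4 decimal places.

seg 1 [0°–29.4°] uniform, h=7: full span → s += 7 → s = 7.0000
seg 2 [29.4°–68.8°] uniform, h=26: full span → s += 26 → s = 33.0000
seg 3 [68.8°–104.5°] simple-harmonic, h=-17: θ=101.1° here. β=32.3, B=35.7. -17/2·(1 − cos(π·0.9048)) = -16.6224 → s = 16.3776
radial distance = base radius + s = 18 + 16.3776 = 34.3776

34.3776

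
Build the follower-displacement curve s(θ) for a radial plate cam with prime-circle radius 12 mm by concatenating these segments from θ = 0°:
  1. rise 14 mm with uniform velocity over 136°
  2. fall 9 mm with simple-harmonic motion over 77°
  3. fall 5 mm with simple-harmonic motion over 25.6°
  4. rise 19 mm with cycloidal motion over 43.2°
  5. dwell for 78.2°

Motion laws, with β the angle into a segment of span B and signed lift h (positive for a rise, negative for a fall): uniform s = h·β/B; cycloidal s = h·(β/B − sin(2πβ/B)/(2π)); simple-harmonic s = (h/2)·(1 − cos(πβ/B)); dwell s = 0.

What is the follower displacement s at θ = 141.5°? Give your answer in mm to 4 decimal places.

seg 1 [0°–136°] uniform, h=14: full span → s += 14 → s = 14.0000
seg 2 [136°–213°] simple-harmonic, h=-9: θ=141.5° here. β=5.5, B=77. -9/2·(1 − cos(π·0.0714)) = -0.1128 → s = 13.8872

13.8872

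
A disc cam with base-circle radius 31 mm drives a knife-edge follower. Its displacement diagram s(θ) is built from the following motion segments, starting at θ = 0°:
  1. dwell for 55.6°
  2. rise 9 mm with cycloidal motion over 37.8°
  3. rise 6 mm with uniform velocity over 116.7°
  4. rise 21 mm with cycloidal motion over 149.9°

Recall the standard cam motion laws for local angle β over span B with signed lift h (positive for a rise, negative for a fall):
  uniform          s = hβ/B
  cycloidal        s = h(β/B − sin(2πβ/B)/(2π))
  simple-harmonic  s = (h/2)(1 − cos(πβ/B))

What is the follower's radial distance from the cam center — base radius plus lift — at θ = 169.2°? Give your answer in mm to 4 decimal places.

seg 1 [0°–55.6°] dwell: s stays 0.0000
seg 2 [55.6°–93.4°] cycloidal, h=9: full span → s += 9 → s = 9.0000
seg 3 [93.4°–210.1°] uniform, h=6: θ=169.2° here. β=75.8, B=116.7. 6·75.8/116.7 = 3.8972 → s = 12.8972
radial distance = base radius + s = 31 + 12.8972 = 43.8972

43.8972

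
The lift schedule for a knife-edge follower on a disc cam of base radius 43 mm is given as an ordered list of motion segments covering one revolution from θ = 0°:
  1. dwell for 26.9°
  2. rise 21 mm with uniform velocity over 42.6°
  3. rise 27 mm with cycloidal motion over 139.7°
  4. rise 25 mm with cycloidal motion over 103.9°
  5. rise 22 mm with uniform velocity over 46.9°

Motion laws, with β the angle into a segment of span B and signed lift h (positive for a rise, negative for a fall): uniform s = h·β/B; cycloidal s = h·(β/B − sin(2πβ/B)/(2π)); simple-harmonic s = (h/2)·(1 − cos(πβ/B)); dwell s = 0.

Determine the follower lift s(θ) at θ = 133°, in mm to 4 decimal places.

seg 1 [0°–26.9°] dwell: s stays 0.0000
seg 2 [26.9°–69.5°] uniform, h=21: full span → s += 21 → s = 21.0000
seg 3 [69.5°–209.2°] cycloidal, h=27: θ=133° here. β=63.5, B=139.7. 27·(0.4545 − sin(2π·0.4545)/(2π)) = 11.0621 → s = 32.0621

32.0621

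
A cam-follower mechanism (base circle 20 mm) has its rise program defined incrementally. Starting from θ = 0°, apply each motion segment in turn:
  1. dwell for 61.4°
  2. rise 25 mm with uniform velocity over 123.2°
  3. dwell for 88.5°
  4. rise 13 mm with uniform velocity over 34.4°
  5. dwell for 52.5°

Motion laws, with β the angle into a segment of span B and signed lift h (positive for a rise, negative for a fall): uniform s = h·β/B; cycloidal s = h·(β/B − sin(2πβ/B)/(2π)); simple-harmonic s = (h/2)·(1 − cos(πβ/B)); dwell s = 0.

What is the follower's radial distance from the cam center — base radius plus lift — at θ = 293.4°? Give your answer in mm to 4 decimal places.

seg 1 [0°–61.4°] dwell: s stays 0.0000
seg 2 [61.4°–184.6°] uniform, h=25: full span → s += 25 → s = 25.0000
seg 3 [184.6°–273.1°] dwell: s stays 25.0000
seg 4 [273.1°–307.5°] uniform, h=13: θ=293.4° here. β=20.3, B=34.4. 13·20.3/34.4 = 7.6715 → s = 32.6715
radial distance = base radius + s = 20 + 32.6715 = 52.6715

52.6715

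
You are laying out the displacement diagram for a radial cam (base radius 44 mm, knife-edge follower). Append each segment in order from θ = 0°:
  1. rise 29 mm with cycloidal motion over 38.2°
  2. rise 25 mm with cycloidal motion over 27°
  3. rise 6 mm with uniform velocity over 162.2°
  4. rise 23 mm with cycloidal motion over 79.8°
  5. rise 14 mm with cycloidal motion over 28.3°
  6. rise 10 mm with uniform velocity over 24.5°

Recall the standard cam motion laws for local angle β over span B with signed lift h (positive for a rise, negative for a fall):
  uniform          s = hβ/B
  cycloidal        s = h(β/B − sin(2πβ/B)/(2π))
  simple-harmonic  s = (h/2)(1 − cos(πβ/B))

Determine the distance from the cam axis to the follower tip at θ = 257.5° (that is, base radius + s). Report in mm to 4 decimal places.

seg 1 [0°–38.2°] cycloidal, h=29: full span → s += 29 → s = 29.0000
seg 2 [38.2°–65.2°] cycloidal, h=25: full span → s += 25 → s = 54.0000
seg 3 [65.2°–227.4°] uniform, h=6: full span → s += 6 → s = 60.0000
seg 4 [227.4°–307.2°] cycloidal, h=23: θ=257.5° here. β=30.1, B=79.8. 23·(0.3772 − sin(2π·0.3772)/(2π)) = 6.1229 → s = 66.1229
radial distance = base radius + s = 44 + 66.1229 = 110.1229

110.1229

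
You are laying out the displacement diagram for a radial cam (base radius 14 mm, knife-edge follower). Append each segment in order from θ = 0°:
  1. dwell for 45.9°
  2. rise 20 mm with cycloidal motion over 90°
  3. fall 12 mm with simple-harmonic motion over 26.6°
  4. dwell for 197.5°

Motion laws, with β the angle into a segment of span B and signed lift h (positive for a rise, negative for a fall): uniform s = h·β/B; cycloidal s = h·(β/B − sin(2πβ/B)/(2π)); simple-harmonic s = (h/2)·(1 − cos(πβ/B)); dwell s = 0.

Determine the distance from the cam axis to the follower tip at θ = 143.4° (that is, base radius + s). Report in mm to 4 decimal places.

seg 1 [0°–45.9°] dwell: s stays 0.0000
seg 2 [45.9°–135.9°] cycloidal, h=20: full span → s += 20 → s = 20.0000
seg 3 [135.9°–162.5°] simple-harmonic, h=-12: θ=143.4° here. β=7.5, B=26.6. -12/2·(1 − cos(π·0.2820)) = -2.2039 → s = 17.7961
radial distance = base radius + s = 14 + 17.7961 = 31.7961

31.7961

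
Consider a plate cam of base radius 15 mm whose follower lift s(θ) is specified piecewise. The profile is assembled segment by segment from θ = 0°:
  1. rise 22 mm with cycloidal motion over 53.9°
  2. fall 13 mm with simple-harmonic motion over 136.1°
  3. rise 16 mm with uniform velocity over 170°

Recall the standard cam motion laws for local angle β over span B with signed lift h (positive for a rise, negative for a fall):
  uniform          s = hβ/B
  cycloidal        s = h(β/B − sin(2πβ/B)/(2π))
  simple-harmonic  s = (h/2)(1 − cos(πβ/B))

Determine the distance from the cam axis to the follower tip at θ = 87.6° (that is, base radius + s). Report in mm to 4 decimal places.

seg 1 [0°–53.9°] cycloidal, h=22: full span → s += 22 → s = 22.0000
seg 2 [53.9°–190°] simple-harmonic, h=-13: θ=87.6° here. β=33.7, B=136.1. -13/2·(1 − cos(π·0.2476)) = -1.8695 → s = 20.1305
radial distance = base radius + s = 15 + 20.1305 = 35.1305

35.1305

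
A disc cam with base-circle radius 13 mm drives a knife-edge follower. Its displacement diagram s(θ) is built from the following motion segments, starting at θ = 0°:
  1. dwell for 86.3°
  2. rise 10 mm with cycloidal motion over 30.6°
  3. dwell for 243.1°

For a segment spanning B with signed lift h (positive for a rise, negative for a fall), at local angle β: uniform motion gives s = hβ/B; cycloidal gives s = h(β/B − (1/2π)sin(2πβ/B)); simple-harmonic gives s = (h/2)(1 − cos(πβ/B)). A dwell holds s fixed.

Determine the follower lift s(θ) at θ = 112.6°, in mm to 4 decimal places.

seg 1 [0°–86.3°] dwell: s stays 0.0000
seg 2 [86.3°–116.9°] cycloidal, h=10: θ=112.6° here. β=26.3, B=30.6. 10·(0.8595 − sin(2π·0.8595)/(2π)) = 9.8244 → s = 9.8244

9.8244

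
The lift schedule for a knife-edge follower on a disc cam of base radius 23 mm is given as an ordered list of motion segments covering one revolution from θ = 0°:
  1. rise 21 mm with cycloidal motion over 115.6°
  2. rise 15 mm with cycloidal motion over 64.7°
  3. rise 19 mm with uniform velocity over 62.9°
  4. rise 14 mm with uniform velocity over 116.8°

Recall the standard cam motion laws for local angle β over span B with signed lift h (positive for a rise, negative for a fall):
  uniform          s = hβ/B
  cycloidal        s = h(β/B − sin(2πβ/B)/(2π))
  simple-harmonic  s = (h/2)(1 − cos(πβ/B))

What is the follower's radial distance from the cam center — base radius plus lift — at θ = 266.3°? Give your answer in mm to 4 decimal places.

seg 1 [0°–115.6°] cycloidal, h=21: full span → s += 21 → s = 21.0000
seg 2 [115.6°–180.3°] cycloidal, h=15: full span → s += 15 → s = 36.0000
seg 3 [180.3°–243.2°] uniform, h=19: full span → s += 19 → s = 55.0000
seg 4 [243.2°–360°] uniform, h=14: θ=266.3° here. β=23.1, B=116.8. 14·23.1/116.8 = 2.7688 → s = 57.7688
radial distance = base radius + s = 23 + 57.7688 = 80.7688

80.7688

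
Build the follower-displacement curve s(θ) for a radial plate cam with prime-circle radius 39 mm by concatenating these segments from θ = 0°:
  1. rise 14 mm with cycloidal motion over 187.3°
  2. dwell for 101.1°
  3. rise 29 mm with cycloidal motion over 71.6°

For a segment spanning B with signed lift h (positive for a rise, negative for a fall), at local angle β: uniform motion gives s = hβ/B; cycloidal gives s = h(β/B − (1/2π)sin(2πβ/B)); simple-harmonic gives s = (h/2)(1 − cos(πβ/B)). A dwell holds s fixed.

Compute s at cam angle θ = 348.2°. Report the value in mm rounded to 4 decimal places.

seg 1 [0°–187.3°] cycloidal, h=14: full span → s += 14 → s = 14.0000
seg 2 [187.3°–288.4°] dwell: s stays 14.0000
seg 3 [288.4°–360°] cycloidal, h=29: θ=348.2° here. β=59.8, B=71.6. 29·(0.8352 − sin(2π·0.8352)/(2π)) = 28.1905 → s = 42.1905

42.1905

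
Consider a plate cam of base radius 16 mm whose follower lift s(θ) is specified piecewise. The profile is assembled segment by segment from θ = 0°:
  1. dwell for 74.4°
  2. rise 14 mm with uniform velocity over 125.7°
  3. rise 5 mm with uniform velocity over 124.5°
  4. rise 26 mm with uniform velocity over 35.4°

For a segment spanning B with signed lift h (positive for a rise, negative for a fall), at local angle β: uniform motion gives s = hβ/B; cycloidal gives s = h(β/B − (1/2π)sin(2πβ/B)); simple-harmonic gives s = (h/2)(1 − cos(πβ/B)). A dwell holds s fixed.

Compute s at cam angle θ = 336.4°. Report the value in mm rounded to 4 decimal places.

seg 1 [0°–74.4°] dwell: s stays 0.0000
seg 2 [74.4°–200.1°] uniform, h=14: full span → s += 14 → s = 14.0000
seg 3 [200.1°–324.6°] uniform, h=5: full span → s += 5 → s = 19.0000
seg 4 [324.6°–360°] uniform, h=26: θ=336.4° here. β=11.8, B=35.4. 26·11.8/35.4 = 8.6667 → s = 27.6667

27.6667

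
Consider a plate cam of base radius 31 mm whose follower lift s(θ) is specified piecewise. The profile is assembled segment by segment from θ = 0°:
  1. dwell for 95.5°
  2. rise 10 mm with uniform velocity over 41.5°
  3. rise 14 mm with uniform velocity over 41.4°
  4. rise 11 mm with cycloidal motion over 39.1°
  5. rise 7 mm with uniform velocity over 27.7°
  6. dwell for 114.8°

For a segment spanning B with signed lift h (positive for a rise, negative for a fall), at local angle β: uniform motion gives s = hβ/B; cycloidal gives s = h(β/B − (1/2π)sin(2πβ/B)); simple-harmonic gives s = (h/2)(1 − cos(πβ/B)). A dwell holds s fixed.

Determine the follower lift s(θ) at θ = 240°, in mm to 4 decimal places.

seg 1 [0°–95.5°] dwell: s stays 0.0000
seg 2 [95.5°–137°] uniform, h=10: full span → s += 10 → s = 10.0000
seg 3 [137°–178.4°] uniform, h=14: full span → s += 14 → s = 24.0000
seg 4 [178.4°–217.5°] cycloidal, h=11: full span → s += 11 → s = 35.0000
seg 5 [217.5°–245.2°] uniform, h=7: θ=240° here. β=22.5, B=27.7. 7·22.5/27.7 = 5.6859 → s = 40.6859

40.6859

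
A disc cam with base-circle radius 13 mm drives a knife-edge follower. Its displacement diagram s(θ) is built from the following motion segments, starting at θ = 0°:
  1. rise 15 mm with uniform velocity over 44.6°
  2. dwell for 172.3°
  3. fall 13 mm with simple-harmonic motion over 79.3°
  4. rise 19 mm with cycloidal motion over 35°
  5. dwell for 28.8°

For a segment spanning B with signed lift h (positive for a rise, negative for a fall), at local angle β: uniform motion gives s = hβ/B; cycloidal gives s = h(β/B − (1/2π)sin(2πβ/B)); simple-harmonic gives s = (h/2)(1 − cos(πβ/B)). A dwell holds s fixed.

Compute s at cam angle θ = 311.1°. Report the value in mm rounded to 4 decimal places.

seg 1 [0°–44.6°] uniform, h=15: full span → s += 15 → s = 15.0000
seg 2 [44.6°–216.9°] dwell: s stays 15.0000
seg 3 [216.9°–296.2°] simple-harmonic, h=-13: full span → s += -13 → s = 2.0000
seg 4 [296.2°–331.2°] cycloidal, h=19: θ=311.1° here. β=14.9, B=35. 19·(0.4257 − sin(2π·0.4257)/(2π)) = 6.7278 → s = 8.7278

8.7278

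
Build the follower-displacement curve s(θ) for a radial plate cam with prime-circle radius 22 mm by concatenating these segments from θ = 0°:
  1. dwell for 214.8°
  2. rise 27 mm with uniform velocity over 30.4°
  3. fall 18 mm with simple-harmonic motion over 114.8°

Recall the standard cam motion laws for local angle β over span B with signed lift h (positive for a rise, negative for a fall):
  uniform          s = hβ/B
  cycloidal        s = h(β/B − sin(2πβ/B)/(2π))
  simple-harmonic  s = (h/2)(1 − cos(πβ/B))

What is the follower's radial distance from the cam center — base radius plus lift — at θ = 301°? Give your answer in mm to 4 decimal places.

seg 1 [0°–214.8°] dwell: s stays 0.0000
seg 2 [214.8°–245.2°] uniform, h=27: full span → s += 27 → s = 27.0000
seg 3 [245.2°–360°] simple-harmonic, h=-18: θ=301° here. β=55.8, B=114.8. -18/2·(1 − cos(π·0.4861)) = -8.6061 → s = 18.3939
radial distance = base radius + s = 22 + 18.3939 = 40.3939

40.3939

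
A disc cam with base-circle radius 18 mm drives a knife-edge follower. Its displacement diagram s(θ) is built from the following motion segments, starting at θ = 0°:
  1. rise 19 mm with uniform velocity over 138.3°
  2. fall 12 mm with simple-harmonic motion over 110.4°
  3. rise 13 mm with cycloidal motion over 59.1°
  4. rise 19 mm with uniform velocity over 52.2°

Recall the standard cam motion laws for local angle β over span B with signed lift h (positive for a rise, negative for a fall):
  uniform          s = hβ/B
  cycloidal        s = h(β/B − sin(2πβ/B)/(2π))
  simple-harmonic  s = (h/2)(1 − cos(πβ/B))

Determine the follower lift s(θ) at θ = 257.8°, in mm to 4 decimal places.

seg 1 [0°–138.3°] uniform, h=19: full span → s += 19 → s = 19.0000
seg 2 [138.3°–248.7°] simple-harmonic, h=-12: full span → s += -12 → s = 7.0000
seg 3 [248.7°–307.8°] cycloidal, h=13: θ=257.8° here. β=9.1, B=59.1. 13·(0.1540 − sin(2π·0.1540)/(2π)) = 0.2980 → s = 7.2980

7.2980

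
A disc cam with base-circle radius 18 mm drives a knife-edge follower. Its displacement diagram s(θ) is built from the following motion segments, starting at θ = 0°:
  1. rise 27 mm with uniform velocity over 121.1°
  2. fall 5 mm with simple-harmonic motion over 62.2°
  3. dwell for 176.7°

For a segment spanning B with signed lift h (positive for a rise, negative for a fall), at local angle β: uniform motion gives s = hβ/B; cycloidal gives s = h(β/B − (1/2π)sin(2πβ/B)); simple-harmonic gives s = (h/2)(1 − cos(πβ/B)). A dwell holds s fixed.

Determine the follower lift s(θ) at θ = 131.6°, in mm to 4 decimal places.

seg 1 [0°–121.1°] uniform, h=27: full span → s += 27 → s = 27.0000
seg 2 [121.1°–183.3°] simple-harmonic, h=-5: θ=131.6° here. β=10.5, B=62.2. -5/2·(1 − cos(π·0.1688)) = -0.3434 → s = 26.6566

26.6566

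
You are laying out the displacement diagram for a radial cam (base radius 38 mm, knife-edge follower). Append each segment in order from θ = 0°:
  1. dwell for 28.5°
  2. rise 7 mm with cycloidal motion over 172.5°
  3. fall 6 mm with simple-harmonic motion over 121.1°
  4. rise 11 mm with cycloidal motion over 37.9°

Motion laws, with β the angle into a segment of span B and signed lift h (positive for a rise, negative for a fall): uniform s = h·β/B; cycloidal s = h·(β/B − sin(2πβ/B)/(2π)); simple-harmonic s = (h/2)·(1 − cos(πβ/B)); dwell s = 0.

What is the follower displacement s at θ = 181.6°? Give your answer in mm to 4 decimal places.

seg 1 [0°–28.5°] dwell: s stays 0.0000
seg 2 [28.5°–201°] cycloidal, h=7: θ=181.6° here. β=153.1, B=172.5. 7·(0.8875 − sin(2π·0.8875)/(2π)) = 6.9361 → s = 6.9361

6.9361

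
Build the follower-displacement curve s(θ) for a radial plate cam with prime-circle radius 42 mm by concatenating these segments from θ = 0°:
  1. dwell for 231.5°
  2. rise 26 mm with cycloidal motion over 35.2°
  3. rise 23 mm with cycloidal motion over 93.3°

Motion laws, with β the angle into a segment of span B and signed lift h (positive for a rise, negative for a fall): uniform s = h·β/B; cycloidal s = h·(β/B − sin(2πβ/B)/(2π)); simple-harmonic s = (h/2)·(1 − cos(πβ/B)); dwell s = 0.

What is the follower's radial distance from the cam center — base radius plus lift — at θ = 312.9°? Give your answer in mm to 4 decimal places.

seg 1 [0°–231.5°] dwell: s stays 0.0000
seg 2 [231.5°–266.7°] cycloidal, h=26: full span → s += 26 → s = 26.0000
seg 3 [266.7°–360°] cycloidal, h=23: θ=312.9° here. β=46.2, B=93.3. 23·(0.4952 − sin(2π·0.4952)/(2π)) = 11.2782 → s = 37.2782
radial distance = base radius + s = 42 + 37.2782 = 79.2782

79.2782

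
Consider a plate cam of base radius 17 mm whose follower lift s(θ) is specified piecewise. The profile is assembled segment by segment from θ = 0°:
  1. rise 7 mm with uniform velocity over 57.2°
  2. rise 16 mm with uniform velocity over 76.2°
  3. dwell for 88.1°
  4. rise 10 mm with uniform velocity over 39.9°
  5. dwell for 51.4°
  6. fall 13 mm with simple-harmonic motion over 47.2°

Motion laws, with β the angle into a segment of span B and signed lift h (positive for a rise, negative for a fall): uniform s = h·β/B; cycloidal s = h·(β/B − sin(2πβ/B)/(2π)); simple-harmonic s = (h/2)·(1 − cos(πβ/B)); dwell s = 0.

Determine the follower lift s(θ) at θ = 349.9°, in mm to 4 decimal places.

seg 1 [0°–57.2°] uniform, h=7: full span → s += 7 → s = 7.0000
seg 2 [57.2°–133.4°] uniform, h=16: full span → s += 16 → s = 23.0000
seg 3 [133.4°–221.5°] dwell: s stays 23.0000
seg 4 [221.5°–261.4°] uniform, h=10: full span → s += 10 → s = 33.0000
seg 5 [261.4°–312.8°] dwell: s stays 33.0000
seg 6 [312.8°–360°] simple-harmonic, h=-13: θ=349.9° here. β=37.1, B=47.2. -13/2·(1 − cos(π·0.7860)) = -11.5858 → s = 21.4142

21.4142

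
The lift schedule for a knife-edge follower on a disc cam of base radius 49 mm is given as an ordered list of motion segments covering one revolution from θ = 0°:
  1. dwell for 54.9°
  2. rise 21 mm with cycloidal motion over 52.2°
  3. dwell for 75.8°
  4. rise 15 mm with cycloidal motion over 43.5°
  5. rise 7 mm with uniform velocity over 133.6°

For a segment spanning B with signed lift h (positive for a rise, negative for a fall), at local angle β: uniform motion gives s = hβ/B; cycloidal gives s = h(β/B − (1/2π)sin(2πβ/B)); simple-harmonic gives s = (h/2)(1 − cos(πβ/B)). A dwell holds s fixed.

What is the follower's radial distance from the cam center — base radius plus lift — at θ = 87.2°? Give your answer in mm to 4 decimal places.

seg 1 [0°–54.9°] dwell: s stays 0.0000
seg 2 [54.9°–107.1°] cycloidal, h=21: θ=87.2° here. β=32.3, B=52.2. 21·(0.6188 − sin(2π·0.6188)/(2π)) = 15.2633 → s = 15.2633
radial distance = base radius + s = 49 + 15.2633 = 64.2633

64.2633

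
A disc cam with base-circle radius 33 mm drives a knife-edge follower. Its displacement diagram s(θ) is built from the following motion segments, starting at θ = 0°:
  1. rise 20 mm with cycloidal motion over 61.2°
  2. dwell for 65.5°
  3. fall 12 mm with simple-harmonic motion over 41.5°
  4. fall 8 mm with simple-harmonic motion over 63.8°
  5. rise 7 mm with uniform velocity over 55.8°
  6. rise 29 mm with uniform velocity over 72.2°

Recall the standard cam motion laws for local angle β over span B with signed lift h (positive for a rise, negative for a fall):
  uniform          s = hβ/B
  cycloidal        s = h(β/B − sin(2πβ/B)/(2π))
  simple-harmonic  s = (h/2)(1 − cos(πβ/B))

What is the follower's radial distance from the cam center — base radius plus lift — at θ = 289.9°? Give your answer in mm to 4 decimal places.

seg 1 [0°–61.2°] cycloidal, h=20: full span → s += 20 → s = 20.0000
seg 2 [61.2°–126.7°] dwell: s stays 20.0000
seg 3 [126.7°–168.2°] simple-harmonic, h=-12: full span → s += -12 → s = 8.0000
seg 4 [168.2°–232°] simple-harmonic, h=-8: full span → s += -8 → s = 0.0000
seg 5 [232°–287.8°] uniform, h=7: full span → s += 7 → s = 7.0000
seg 6 [287.8°–360°] uniform, h=29: θ=289.9° here. β=2.1, B=72.2. 29·2.1/72.2 = 0.8435 → s = 7.8435
radial distance = base radius + s = 33 + 7.8435 = 40.8435

40.8435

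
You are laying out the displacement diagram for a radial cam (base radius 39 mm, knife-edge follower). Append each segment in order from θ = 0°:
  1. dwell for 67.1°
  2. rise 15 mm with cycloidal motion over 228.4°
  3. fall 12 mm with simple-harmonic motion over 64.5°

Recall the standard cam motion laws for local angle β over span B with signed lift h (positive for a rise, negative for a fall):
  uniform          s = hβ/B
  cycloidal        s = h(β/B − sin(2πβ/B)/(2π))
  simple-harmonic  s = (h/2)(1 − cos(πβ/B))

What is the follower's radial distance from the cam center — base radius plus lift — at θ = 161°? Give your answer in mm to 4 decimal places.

seg 1 [0°–67.1°] dwell: s stays 0.0000
seg 2 [67.1°–295.5°] cycloidal, h=15: θ=161° here. β=93.9, B=228.4. 15·(0.4111 − sin(2π·0.4111)/(2π)) = 4.9018 → s = 4.9018
radial distance = base radius + s = 39 + 4.9018 = 43.9018

43.9018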